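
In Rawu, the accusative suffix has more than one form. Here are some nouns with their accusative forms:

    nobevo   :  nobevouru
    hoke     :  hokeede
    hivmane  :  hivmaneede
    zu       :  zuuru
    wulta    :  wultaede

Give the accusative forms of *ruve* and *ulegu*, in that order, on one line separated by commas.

The suffix is conditioned by the last vowel: -uru when the last vowel of the stem is a rounded vowel (*nobevo*, *zu*); -ede when the last vowel of the stem is an unrounded vowel (*hoke*, *hivmane*, *wulta*).
The last vowel of *ruve* is /e/, which is an unrounded vowel, so the suffix is -ede, giving *ruveede*.
The last vowel of *ulegu* is /u/, which is a rounded vowel, so the suffix is -uru, giving *uleguuru*.

ruveede, uleguuru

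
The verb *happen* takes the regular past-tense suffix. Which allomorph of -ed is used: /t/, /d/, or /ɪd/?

/d/

The stem *happen* ends in a voiced sound other than /d/.
The -ed suffix is realized as /ɪd/ after /t, d/; as /t/ after other voiceless consonants; and as /d/ after other voiced sounds.
So -ed on *happen* is pronounced /d/.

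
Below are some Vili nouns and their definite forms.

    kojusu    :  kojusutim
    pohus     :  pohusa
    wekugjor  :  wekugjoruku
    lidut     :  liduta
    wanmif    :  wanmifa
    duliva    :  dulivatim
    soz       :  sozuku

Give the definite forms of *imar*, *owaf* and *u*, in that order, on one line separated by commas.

imaruku, owafa, utim

The alternation tracks the final sound of the stem — -a when the stem ends in a voiceless consonant (*pohus*, *lidut*, *wanmif*); -uku when the stem ends in a voiced consonant (*wekugjor*, *soz*); -tim when the stem ends in a vowel (*kojusu*, *duliva*).
Since the final sound of *imar* is /r/ (a voiced consonant), it takes -uku, giving *imaruku*.
*owaf*: final sound = /f/, a voiceless consonant → -a → *owafa*.
Since the final sound of *u* is /u/ (a vowel), it takes -tim, giving *utim*.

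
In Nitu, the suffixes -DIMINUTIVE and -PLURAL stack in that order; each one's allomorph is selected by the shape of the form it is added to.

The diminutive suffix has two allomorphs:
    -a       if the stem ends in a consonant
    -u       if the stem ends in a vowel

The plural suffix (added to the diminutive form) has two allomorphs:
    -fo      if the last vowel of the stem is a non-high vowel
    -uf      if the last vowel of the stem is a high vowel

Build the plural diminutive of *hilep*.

hilepafo

*hilep* — final sound /p/ (a consonant) → -a → *hilepa*.
The diminutive form *hilepa* — last vowel /a/ (a non-high vowel) → -fo → *hilepafo*.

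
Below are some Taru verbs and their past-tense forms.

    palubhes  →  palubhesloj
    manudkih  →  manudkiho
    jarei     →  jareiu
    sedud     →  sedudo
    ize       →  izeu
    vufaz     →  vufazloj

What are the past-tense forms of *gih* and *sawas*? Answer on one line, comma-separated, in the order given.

giho, sawasloj

The suffix is conditioned by the final sound: -loj when the stem ends in a sibilant (*palubhes*, *vufaz*); -o when the stem ends in a non-sibilant consonant (*manudkih*, *sedud*); -u when the stem ends in a vowel (*jarei*, *ize*).
Since the final sound of *gih* is /h/ (a non-sibilant consonant), it takes -o, giving *giho*.
*sawas*: final sound = /s/, a sibilant → -loj → *sawasloj*.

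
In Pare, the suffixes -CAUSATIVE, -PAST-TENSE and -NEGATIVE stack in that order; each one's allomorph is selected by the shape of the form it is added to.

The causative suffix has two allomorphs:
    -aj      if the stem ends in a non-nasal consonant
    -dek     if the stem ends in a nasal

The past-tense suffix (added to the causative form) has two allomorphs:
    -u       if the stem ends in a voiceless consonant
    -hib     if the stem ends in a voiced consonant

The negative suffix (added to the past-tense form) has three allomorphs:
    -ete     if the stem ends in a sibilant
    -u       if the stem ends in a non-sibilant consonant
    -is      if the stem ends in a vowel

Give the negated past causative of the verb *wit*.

Since the final consonant of *wit* is /t/ (non-nasal), it takes -aj, giving *witaj*.
The final consonant of the causative form *witaj* is /j/, which is voiced, so the past-tense suffix is -hib, giving *witajhib*.
Since the final sound of the past-tense form *witajhib* is /b/ (a non-sibilant consonant), it takes -u, giving *witajhibu*.

witajhibu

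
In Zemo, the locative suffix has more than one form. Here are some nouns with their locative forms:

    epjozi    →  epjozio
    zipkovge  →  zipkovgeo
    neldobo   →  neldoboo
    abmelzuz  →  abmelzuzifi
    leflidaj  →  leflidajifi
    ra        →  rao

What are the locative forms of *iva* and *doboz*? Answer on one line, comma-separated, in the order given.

The suffix is conditioned by the final sound: -ifi when the stem ends in a consonant (*abmelzuz*, *leflidaj*); -o when the stem ends in a vowel (*epjozi*, *zipkovge*, *neldobo*, *ra*).
*iva*: final sound = /a/, a vowel → -o → *ivao*.
The final sound of *doboz* is /z/, which is a consonant, so the suffix is -ifi, giving *dobozifi*.

ivao, dobozifi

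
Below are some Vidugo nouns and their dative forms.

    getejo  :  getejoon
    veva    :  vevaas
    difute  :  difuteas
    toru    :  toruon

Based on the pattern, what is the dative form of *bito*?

bitoon

The pattern is rounding harmony: -on when the last vowel of the stem is a rounded vowel (*getejo*, *toru*); -as when the last vowel of the stem is an unrounded vowel (*veva*, *difute*).
The last vowel of *bito* is /o/, which is a rounded vowel, so the suffix is -on, giving *bitoon*.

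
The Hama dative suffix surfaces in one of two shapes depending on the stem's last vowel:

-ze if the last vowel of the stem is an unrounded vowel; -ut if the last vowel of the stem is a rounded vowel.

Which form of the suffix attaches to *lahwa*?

-ze

*lahwa* — last vowel /a/ (an unrounded vowel) → -ze.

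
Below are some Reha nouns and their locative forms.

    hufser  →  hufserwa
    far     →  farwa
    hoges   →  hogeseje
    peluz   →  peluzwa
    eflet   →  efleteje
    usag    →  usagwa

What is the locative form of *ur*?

Looking at the final consonant of each stem: -eje when the stem ends in a voiceless consonant (*hoges*, *eflet*); -wa when the stem ends in a voiced consonant (*hufser*, *far*, *peluz*, *usag*).
The final consonant of *ur* is /r/, which is voiced, so the suffix is -wa, giving *urwa*.

urwa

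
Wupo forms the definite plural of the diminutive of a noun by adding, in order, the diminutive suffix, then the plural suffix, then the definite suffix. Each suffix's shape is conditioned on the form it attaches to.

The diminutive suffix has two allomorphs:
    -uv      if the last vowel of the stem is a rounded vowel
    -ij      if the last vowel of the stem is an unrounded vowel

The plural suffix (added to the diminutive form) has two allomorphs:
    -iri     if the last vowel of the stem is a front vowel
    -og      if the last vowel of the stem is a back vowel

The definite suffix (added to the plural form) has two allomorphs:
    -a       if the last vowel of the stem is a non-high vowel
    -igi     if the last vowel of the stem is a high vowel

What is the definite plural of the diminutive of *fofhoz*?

fofhozuvoga

*fofhoz*: last vowel = /o/, a rounded vowel → -uv → *fofhozuv*.
The last vowel of the diminutive form *fofhozuv* is /u/, which is a back vowel, so the plural suffix is -og, giving *fofhozuvog*.
The last vowel of the plural form *fofhozuvog* is /o/, which is a non-high vowel, so the definite suffix is -a, giving *fofhozuvoga*.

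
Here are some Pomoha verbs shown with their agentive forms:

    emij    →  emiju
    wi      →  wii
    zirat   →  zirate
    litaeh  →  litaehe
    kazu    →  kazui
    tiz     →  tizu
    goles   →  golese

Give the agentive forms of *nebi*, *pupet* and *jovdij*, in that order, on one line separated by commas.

nebii, pupete, jovdiju

Looking at the final sound of each stem: -e when the stem ends in a voiceless consonant (*zirat*, *litaeh*, *goles*); -u when the stem ends in a voiced consonant (*emij*, *tiz*); -i when the stem ends in a vowel (*wi*, *kazu*).
Since the final sound of *nebi* is /i/ (a vowel), it takes -i, giving *nebii*.
Since the final sound of *pupet* is /t/ (a voiceless consonant), it takes -e, giving *pupete*.
The final sound of *jovdij* is /j/, which is a voiced consonant, so the suffix is -u, giving *jovdiju*.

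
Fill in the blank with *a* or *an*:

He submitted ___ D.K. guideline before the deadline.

The indefinite article is chosen by the initial *sound* of the following word, not its spelling.
The initialism *D.K.* is read letter by letter; the first letter, D, is pronounced /diː/, which begins with a consonant sound.
So the article is *a*: He submitted a D.K. guideline before the deadline.

a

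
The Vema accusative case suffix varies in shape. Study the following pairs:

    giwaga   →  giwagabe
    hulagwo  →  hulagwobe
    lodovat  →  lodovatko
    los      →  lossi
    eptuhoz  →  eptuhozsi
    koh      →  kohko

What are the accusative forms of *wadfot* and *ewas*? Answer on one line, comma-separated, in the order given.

The pattern is sibilance of the final sound: -si when the stem ends in a sibilant (*los*, *eptuhoz*); -ko when the stem ends in a non-sibilant consonant (*lodovat*, *koh*); -be when the stem ends in a vowel (*giwaga*, *hulagwo*).
*wadfot* — final sound /t/ (a non-sibilant consonant) → -ko → *wadfotko*.
*ewas* — final sound /s/ (a sibilant) → -si → *ewassi*.

wadfotko, ewassi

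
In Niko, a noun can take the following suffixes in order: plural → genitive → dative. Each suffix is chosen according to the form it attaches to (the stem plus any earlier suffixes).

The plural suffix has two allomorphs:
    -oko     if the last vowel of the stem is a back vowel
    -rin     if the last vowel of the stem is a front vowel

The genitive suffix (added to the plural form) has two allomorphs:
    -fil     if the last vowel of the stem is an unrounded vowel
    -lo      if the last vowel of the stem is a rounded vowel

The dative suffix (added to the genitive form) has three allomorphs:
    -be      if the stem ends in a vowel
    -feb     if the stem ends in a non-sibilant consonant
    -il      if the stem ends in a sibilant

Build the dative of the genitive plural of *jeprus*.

*jeprus*: last vowel = /u/, a back vowel → -oko → *jeprusoko*.
The plural form *jeprusoko*: last vowel = /o/, a rounded vowel → -lo → *jeprusokolo*.
Since the final sound of the genitive form *jeprusokolo* is /o/ (a vowel), it takes -be, giving *jeprusokolobe*.

jeprusokolobe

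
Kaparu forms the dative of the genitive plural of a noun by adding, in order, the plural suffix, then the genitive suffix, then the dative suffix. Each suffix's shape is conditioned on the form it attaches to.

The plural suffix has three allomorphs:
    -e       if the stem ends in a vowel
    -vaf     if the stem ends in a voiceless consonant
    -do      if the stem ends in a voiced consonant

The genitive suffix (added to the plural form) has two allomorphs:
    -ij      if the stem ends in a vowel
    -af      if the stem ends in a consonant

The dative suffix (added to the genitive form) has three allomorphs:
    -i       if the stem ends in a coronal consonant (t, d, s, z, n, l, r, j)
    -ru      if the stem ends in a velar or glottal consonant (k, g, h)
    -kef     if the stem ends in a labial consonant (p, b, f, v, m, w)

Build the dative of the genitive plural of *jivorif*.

The final sound of *jivorif* is /f/, which is a voiceless consonant, so the plural suffix is -vaf, giving *jivorifvaf*.
The final sound of the plural form *jivorifvaf* is /f/, which is a consonant, so the genitive suffix is -af, giving *jivorifvafaf*.
The genitive form *jivorifvafaf* — final consonant /f/ (labial) → -kef → *jivorifvafafkef*.

jivorifvafafkef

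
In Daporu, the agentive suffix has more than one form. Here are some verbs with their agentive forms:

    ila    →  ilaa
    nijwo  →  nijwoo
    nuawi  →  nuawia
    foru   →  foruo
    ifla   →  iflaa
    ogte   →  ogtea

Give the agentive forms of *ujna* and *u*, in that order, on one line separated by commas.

ujnaa, uo

Looking at the last vowel of each stem: -o when the last vowel of the stem is a rounded vowel (*nijwo*, *foru*); -a when the last vowel of the stem is an unrounded vowel (*ila*, *nuawi*, *ifla*, *ogte*).
*ujna* — last vowel /a/ (an unrounded vowel) → -a → *ujnaa*.
The last vowel of *u* is /u/, which is a rounded vowel, so the suffix is -o, giving *uo*.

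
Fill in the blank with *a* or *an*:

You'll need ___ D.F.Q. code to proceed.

a

The indefinite article is chosen by the initial *sound* of the following word, not its spelling.
The initialism *D.F.Q.* is read letter by letter; the first letter, D, is pronounced /diː/, which begins with a consonant sound.
So the article is *a*: You'll need a D.F.Q. code to proceed.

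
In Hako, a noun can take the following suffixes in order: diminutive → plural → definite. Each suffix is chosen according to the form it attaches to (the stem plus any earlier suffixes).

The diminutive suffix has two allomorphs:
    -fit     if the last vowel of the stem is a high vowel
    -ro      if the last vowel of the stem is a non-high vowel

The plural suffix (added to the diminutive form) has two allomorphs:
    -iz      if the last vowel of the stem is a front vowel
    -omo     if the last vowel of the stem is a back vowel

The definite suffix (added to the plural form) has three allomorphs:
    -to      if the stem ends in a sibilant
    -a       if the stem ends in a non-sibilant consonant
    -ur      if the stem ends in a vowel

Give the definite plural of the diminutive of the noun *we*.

weroomour

*we* — last vowel /e/ (a non-high vowel) → -ro → *wero*.
The diminutive form *wero*: last vowel = /o/, a back vowel → -omo → *weroomo*.
The final sound of the plural form *weroomo* is /o/, which is a vowel, so the definite suffix is -ur, giving *weroomour*.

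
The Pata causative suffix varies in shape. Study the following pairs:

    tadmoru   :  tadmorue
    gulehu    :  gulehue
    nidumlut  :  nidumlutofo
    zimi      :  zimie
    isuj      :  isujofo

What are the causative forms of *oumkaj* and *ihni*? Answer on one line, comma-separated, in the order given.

The suffix is conditioned by the final sound: -ofo when the stem ends in a consonant (*nidumlut*, *isuj*); -e when the stem ends in a vowel (*tadmoru*, *gulehu*, *zimi*).
The final sound of *oumkaj* is /j/, which is a consonant, so the suffix is -ofo, giving *oumkajofo*.
*ihni* — final sound /i/ (a vowel) → -e → *ihnie*.

oumkajofo, ihnie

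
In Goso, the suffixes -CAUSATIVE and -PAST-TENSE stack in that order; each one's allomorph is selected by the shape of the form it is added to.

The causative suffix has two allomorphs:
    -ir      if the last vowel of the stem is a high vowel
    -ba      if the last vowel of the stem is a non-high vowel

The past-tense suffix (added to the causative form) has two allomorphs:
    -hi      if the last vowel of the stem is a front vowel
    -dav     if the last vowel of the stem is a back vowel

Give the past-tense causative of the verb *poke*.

The last vowel of *poke* is /e/, which is a non-high vowel, so the causative suffix is -ba, giving *pokeba*.
The causative form *pokeba* — last vowel /a/ (a back vowel) → -dav → *pokebadav*.

pokebadav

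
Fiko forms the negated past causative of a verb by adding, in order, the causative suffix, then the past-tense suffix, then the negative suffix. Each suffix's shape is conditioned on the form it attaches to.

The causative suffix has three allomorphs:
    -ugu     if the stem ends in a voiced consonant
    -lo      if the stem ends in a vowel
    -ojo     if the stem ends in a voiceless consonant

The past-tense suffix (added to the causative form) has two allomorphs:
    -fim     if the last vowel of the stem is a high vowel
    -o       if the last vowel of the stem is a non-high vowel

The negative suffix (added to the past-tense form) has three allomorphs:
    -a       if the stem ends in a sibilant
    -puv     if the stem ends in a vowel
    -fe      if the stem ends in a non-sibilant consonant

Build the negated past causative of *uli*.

Since the final sound of *uli* is /i/ (a vowel), it takes -lo, giving *ulilo*.
The causative form *ulilo*: last vowel = /o/, a non-high vowel → -o → *uliloo*.
The final sound of the past-tense form *uliloo* is /o/, which is a vowel, so the negative suffix is -puv, giving *uliloopuv*.

uliloopuv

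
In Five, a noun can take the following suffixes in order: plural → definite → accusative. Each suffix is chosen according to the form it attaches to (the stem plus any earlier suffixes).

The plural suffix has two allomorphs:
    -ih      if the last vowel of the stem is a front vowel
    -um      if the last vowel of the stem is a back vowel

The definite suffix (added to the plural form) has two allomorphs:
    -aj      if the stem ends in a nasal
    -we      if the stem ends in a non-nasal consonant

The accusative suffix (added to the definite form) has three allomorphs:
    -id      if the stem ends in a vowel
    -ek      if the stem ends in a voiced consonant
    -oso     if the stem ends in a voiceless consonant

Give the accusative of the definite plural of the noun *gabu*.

gabuumajek

*gabu*: last vowel = /u/, a back vowel → -um → *gabuum*.
Since the final consonant of the plural form *gabuum* is /m/ (a nasal), it takes -aj, giving *gabuumaj*.
Since the final sound of the definite form *gabuumaj* is /j/ (a voiced consonant), it takes -ek, giving *gabuumajek*.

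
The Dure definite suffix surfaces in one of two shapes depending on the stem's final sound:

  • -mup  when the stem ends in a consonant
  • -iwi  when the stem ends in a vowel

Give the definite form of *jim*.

jimmup

*jim*: final sound = /m/, a consonant → -mup → *jimmup*.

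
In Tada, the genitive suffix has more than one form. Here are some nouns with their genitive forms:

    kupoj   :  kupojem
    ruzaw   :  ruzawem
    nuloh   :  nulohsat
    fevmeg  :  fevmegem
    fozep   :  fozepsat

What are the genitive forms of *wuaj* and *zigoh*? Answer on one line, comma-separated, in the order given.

wuajem, zigohsat

The pattern is voicing of the final consonant: -sat when the stem ends in a voiceless consonant (*nuloh*, *fozep*); -em when the stem ends in a voiced consonant (*kupoj*, *ruzaw*, *fevmeg*).
Since the final consonant of *wuaj* is /j/ (voiced), it takes -em, giving *wuajem*.
The final consonant of *zigoh* is /h/, which is voiceless, so the suffix is -sat, giving *zigohsat*.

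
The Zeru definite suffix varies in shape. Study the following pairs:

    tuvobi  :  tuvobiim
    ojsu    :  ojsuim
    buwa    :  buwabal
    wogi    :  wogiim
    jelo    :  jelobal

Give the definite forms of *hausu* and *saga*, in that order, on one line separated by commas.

hausuim, sagabal

The alternation tracks the last vowel of the stem — -im when the last vowel of the stem is a high vowel (*tuvobi*, *ojsu*, *wogi*); -bal when the last vowel of the stem is a non-high vowel (*buwa*, *jelo*).
*hausu*: last vowel = /u/, a high vowel → -im → *hausuim*.
*saga* — last vowel /a/ (a non-high vowel) → -bal → *sagabal*.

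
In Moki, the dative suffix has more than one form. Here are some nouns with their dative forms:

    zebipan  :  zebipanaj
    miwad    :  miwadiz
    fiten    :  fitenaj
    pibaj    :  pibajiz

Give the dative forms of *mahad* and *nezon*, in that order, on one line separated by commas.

mahadiz, nezonaj

Looking at the final consonant of each stem: -aj when the stem ends in a nasal (*zebipan*, *fiten*); -iz when the stem ends in a non-nasal consonant (*miwad*, *pibaj*).
The final consonant of *mahad* is /d/, which is non-nasal, so the suffix is -iz, giving *mahadiz*.
The final consonant of *nezon* is /n/, which is a nasal, so the suffix is -aj, giving *nezonaj*.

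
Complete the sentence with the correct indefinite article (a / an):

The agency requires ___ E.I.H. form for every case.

an

The indefinite article is chosen by the initial *sound* of the following word, not its spelling.
The initialism *E.I.H.* is read letter by letter; the first letter, E, is pronounced /iː/, which begins with a vowel sound.
So the article is *an*: The agency requires an E.I.H. form for every case.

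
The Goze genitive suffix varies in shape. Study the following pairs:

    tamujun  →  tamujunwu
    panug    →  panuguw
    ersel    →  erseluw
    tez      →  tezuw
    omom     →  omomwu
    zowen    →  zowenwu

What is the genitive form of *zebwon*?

zebwonwu

The suffix is conditioned by the final consonant: -wu when the stem ends in a nasal (*tamujun*, *omom*, *zowen*); -uw when the stem ends in a non-nasal consonant (*panug*, *ersel*, *tez*).
Since the final consonant of *zebwon* is /n/ (a nasal), it takes -wu, giving *zebwonwu*.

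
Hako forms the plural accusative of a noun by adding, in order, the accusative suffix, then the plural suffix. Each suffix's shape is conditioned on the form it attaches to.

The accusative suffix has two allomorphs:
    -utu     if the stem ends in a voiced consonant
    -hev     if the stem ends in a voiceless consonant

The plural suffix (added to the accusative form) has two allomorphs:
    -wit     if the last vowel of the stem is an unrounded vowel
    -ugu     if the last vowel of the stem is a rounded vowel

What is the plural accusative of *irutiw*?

irutiwutuugu

*irutiw* — final consonant /w/ (voiced) → -utu → *irutiwutu*.
The last vowel of the accusative form *irutiwutu* is /u/, which is a rounded vowel, so the plural suffix is -ugu, giving *irutiwutuugu*.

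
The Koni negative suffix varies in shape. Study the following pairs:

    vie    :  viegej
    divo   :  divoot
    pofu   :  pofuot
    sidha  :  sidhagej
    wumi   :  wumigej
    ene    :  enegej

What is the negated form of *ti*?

Looking at the last vowel of each stem: -ot when the last vowel of the stem is a rounded vowel (*divo*, *pofu*); -gej when the last vowel of the stem is an unrounded vowel (*vie*, *sidha*, *wumi*, *ene*).
*ti*: last vowel = /i/, an unrounded vowel → -gej → *tigej*.

tigej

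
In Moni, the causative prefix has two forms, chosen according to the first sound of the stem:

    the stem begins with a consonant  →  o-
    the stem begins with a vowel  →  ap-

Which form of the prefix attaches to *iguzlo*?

*iguzlo* — first sound /i/ (a vowel) → ap-.

ap-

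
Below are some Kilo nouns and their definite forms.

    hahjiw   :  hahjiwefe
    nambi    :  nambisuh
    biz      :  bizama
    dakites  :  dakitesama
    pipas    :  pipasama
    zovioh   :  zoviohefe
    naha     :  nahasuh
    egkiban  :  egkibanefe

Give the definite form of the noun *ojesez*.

ojesezama

The pattern is sibilance of the final sound: -ama when the stem ends in a sibilant (*biz*, *dakites*, *pipas*); -efe when the stem ends in a non-sibilant consonant (*hahjiw*, *zovioh*, *egkiban*); -suh when the stem ends in a vowel (*nambi*, *naha*).
The final sound of *ojesez* is /z/, which is a sibilant, so the suffix is -ama, giving *ojesezama*.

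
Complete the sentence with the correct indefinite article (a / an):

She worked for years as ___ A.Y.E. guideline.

The indefinite article is chosen by the initial *sound* of the following word, not its spelling.
The initialism *A.Y.E.* is read letter by letter; the first letter, A, is pronounced /eɪ/, which begins with a vowel sound.
So the article is *an*: She worked for years as an A.Y.E. guideline.

an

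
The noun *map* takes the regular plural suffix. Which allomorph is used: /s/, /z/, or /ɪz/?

/s/

The stem *map* ends in a voiceless non-sibilant consonant.
The plural suffix surfaces as /ɪz/ after sibilants, /s/ after other voiceless consonants, and /z/ after other voiced sounds.
So the plural -s on *map* is pronounced /s/.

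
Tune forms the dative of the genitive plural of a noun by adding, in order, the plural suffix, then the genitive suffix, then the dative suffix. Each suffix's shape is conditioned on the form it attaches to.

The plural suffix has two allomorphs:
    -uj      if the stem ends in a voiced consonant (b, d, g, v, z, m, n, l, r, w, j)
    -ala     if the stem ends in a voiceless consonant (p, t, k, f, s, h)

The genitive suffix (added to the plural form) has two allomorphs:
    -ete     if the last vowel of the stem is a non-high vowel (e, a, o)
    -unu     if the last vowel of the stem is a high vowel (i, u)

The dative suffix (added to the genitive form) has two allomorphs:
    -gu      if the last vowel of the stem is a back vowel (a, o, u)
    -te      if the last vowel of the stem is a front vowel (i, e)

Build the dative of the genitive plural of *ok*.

okalaetete

The final consonant of *ok* is /k/, which is voiceless, so the plural suffix is -ala, giving *okala*.
The plural form *okala*: last vowel = /a/, a non-high vowel → -ete → *okalaete*.
The last vowel of the genitive form *okalaete* is /e/, which is a front vowel, so the dative suffix is -te, giving *okalaetete*.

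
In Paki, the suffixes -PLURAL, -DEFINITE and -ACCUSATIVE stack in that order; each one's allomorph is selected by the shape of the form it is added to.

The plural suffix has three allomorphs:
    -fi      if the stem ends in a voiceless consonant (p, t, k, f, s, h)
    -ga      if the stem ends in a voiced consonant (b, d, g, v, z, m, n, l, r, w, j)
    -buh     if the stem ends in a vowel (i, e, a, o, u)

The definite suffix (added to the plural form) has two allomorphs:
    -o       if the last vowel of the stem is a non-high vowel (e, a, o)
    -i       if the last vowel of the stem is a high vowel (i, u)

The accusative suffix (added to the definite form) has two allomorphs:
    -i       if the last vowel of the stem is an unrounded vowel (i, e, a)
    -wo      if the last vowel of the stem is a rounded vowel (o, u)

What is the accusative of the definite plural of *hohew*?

hohewgaowo

The final sound of *hohew* is /w/, which is a voiced consonant, so the plural suffix is -ga, giving *hohewga*.
Since the last vowel of the plural form *hohewga* is /a/ (a non-high vowel), it takes -o, giving *hohewgao*.
The definite form *hohewgao* — last vowel /o/ (a rounded vowel) → -wo → *hohewgaowo*.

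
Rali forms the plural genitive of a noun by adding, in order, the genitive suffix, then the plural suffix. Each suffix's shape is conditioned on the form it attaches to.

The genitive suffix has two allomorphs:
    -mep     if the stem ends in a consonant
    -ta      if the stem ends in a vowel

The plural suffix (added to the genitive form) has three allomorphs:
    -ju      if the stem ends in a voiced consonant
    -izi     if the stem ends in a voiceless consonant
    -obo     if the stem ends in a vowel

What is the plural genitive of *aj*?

ajmepizi

*aj*: final sound = /j/, a consonant → -mep → *ajmep*.
The genitive form *ajmep* — final sound /p/ (a voiceless consonant) → -izi → *ajmepizi*.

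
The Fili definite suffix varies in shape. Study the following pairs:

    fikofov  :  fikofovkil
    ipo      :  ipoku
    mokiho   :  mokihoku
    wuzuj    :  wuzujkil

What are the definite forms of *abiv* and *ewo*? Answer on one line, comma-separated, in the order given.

abivkil, ewoku

The suffix is conditioned by the final sound: -kil when the stem ends in a consonant (*fikofov*, *wuzuj*); -ku when the stem ends in a vowel (*ipo*, *mokiho*).
*abiv* — final sound /v/ (a consonant) → -kil → *abivkil*.
*ewo*: final sound = /o/, a vowel → -ku → *ewoku*.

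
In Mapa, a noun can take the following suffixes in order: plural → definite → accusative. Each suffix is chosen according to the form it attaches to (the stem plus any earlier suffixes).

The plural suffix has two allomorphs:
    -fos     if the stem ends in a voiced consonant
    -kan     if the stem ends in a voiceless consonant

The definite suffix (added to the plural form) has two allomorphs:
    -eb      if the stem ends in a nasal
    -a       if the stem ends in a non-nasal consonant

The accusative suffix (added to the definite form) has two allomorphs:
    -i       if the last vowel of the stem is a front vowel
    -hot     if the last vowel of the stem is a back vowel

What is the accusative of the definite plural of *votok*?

*votok* — final consonant /k/ (voiceless) → -kan → *votokkan*.
The plural form *votokkan* — final consonant /n/ (a nasal) → -eb → *votokkaneb*.
The definite form *votokkaneb*: last vowel = /e/, a front vowel → -i → *votokkanebi*.

votokkanebi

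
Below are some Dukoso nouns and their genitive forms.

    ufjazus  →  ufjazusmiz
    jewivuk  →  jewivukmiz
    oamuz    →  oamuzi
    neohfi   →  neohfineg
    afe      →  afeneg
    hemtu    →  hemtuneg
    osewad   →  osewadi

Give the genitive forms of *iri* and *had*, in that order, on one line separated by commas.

irineg, hadi

The suffix is conditioned by the final sound: -miz when the stem ends in a voiceless consonant (*ufjazus*, *jewivuk*); -i when the stem ends in a voiced consonant (*oamuz*, *osewad*); -neg when the stem ends in a vowel (*neohfi*, *afe*, *hemtu*).
*iri* — final sound /i/ (a vowel) → -neg → *irineg*.
Since the final sound of *had* is /d/ (a voiced consonant), it takes -i, giving *hadi*.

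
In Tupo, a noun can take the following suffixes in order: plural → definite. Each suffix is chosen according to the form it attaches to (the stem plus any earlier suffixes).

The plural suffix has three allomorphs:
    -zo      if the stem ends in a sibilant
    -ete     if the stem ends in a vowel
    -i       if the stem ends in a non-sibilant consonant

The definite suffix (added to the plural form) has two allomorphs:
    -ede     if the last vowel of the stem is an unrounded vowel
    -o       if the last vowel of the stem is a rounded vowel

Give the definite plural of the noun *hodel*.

hodeliede

Since the final sound of *hodel* is /l/ (a non-sibilant consonant), it takes -i, giving *hodeli*.
The plural form *hodeli* — last vowel /i/ (an unrounded vowel) → -ede → *hodeliede*.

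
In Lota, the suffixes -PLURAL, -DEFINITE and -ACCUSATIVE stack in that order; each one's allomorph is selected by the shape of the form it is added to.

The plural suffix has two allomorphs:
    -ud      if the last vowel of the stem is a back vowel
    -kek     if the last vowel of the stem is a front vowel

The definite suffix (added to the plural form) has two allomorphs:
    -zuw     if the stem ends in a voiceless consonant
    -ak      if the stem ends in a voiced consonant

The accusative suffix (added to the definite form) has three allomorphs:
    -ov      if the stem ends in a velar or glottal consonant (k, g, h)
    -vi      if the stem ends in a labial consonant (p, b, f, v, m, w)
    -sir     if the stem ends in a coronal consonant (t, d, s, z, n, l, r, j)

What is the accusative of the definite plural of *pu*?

puudakov

The last vowel of *pu* is /u/, which is a back vowel, so the plural suffix is -ud, giving *puud*.
The plural form *puud* — final consonant /d/ (voiced) → -ak → *puudak*.
The final consonant of the definite form *puudak* is /k/, which is velar/glottal, so the accusative suffix is -ov, giving *puudakov*.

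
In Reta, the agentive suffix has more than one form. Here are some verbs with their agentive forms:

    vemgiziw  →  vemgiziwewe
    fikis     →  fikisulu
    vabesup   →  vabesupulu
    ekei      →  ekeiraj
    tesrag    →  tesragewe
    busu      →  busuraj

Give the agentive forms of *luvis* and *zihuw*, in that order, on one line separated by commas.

The alternation tracks the final sound of the stem — -ulu when the stem ends in a voiceless consonant (*fikis*, *vabesup*); -ewe when the stem ends in a voiced consonant (*vemgiziw*, *tesrag*); -raj when the stem ends in a vowel (*ekei*, *busu*).
Since the final sound of *luvis* is /s/ (a voiceless consonant), it takes -ulu, giving *luvisulu*.
*zihuw*: final sound = /w/, a voiced consonant → -ewe → *zihuwewe*.

luvisulu, zihuwewe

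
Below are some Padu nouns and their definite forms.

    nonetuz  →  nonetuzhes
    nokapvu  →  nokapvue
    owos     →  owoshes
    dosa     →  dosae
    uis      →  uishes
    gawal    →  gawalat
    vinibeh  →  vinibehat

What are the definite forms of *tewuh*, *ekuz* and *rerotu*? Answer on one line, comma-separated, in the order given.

tewuhat, ekuzhes, rerotue

The alternation tracks the final sound of the stem — -hes when the stem ends in a sibilant (*nonetuz*, *owos*, *uis*); -at when the stem ends in a non-sibilant consonant (*gawal*, *vinibeh*); -e when the stem ends in a vowel (*nokapvu*, *dosa*).
*tewuh* — final sound /h/ (a non-sibilant consonant) → -at → *tewuhat*.
The final sound of *ekuz* is /z/, which is a sibilant, so the suffix is -hes, giving *ekuzhes*.
Since the final sound of *rerotu* is /u/ (a vowel), it takes -e, giving *rerotue*.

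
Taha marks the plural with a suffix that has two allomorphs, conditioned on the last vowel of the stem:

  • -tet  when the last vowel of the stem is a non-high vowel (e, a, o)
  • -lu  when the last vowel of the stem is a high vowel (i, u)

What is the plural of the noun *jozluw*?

*jozluw*: last vowel = /u/, a high vowel → -lu → *jozluwlu*.

jozluwlu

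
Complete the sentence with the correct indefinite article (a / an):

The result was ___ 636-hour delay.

a

The indefinite article is chosen by the initial *sound* of the following word, not its spelling.
The number *636* is spoken "six hundred …", beginning with /sɪks/ — a consonant sound.
So the article is *a*: The result was a 636-hour delay.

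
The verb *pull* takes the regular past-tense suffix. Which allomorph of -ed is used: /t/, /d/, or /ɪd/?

The stem *pull* ends in a voiced sound other than /d/.
The -ed suffix is realized as /ɪd/ after /t, d/; as /t/ after other voiceless consonants; and as /d/ after other voiced sounds.
So -ed on *pull* is pronounced /d/.

/d/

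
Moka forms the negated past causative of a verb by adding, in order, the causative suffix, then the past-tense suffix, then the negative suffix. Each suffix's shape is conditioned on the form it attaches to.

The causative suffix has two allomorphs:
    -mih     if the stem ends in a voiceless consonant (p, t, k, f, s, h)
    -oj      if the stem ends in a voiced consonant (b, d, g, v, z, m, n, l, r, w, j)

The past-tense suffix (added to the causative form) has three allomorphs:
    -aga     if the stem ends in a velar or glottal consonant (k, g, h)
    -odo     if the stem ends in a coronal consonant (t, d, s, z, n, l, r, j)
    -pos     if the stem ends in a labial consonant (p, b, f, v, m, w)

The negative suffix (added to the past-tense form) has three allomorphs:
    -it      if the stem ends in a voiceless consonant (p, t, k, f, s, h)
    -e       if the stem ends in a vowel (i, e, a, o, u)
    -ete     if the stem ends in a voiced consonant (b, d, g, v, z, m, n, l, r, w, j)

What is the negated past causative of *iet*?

Since the final consonant of *iet* is /t/ (voiceless), it takes -mih, giving *ietmih*.
The causative form *ietmih*: final consonant = /h/, velar/glottal → -aga → *ietmihaga*.
Since the final sound of the past-tense form *ietmihaga* is /a/ (a vowel), it takes -e, giving *ietmihagae*.

ietmihagae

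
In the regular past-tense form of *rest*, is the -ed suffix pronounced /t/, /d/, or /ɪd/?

/ɪd/

The stem *rest* ends in /t/ or /d/.
The -ed suffix is realized as /ɪd/ after /t, d/; as /t/ after other voiceless consonants; and as /d/ after other voiced sounds.
So -ed on *rest* is pronounced /ɪd/.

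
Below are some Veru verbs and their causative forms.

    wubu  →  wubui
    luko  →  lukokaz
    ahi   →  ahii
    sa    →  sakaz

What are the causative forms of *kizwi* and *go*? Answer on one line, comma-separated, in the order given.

kizwii, gokaz

The alternation tracks the last vowel of the stem — -i when the last vowel of the stem is a high vowel (*wubu*, *ahi*); -kaz when the last vowel of the stem is a non-high vowel (*luko*, *sa*).
The last vowel of *kizwi* is /i/, which is a high vowel, so the suffix is -i, giving *kizwii*.
Since the last vowel of *go* is /o/ (a non-high vowel), it takes -kaz, giving *gokaz*.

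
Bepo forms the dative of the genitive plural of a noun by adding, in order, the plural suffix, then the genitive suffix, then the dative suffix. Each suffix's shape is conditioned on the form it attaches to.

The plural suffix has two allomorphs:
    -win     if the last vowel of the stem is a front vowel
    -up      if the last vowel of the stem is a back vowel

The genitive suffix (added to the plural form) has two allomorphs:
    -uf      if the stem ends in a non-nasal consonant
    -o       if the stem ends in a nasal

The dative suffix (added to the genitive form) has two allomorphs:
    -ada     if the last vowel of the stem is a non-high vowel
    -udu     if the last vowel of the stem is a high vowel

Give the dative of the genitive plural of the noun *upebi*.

*upebi*: last vowel = /i/, a front vowel → -win → *upebiwin*.
The plural form *upebiwin*: final consonant = /n/, a nasal → -o → *upebiwino*.
The genitive form *upebiwino* — last vowel /o/ (a non-high vowel) → -ada → *upebiwinoada*.

upebiwinoada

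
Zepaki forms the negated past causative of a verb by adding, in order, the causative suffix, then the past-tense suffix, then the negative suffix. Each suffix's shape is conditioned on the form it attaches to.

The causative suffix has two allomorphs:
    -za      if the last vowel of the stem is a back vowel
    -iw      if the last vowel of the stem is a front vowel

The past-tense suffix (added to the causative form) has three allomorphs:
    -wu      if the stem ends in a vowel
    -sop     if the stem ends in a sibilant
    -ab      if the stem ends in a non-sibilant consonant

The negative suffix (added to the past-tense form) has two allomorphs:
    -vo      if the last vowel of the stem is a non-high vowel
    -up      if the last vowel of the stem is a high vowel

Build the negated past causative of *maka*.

makazawuup

Since the last vowel of *maka* is /a/ (a back vowel), it takes -za, giving *makaza*.
The causative form *makaza* — final sound /a/ (a vowel) → -wu → *makazawu*.
The last vowel of the past-tense form *makazawu* is /u/, which is a high vowel, so the negative suffix is -up, giving *makazawuup*.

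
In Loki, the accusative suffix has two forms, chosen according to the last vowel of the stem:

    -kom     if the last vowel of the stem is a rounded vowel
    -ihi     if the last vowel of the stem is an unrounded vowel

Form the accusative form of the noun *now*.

nowkom

*now* — last vowel /o/ (a rounded vowel) → -kom → *nowkom*.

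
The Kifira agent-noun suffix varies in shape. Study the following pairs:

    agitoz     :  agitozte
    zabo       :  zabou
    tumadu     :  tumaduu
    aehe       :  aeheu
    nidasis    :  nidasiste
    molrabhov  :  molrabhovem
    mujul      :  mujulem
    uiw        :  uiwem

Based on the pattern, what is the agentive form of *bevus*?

Looking at the final sound of each stem: -te when the stem ends in a sibilant (*agitoz*, *nidasis*); -em when the stem ends in a non-sibilant consonant (*molrabhov*, *mujul*, *uiw*); -u when the stem ends in a vowel (*zabo*, *tumadu*, *aehe*).
Since the final sound of *bevus* is /s/ (a sibilant), it takes -te, giving *bevuste*.

bevuste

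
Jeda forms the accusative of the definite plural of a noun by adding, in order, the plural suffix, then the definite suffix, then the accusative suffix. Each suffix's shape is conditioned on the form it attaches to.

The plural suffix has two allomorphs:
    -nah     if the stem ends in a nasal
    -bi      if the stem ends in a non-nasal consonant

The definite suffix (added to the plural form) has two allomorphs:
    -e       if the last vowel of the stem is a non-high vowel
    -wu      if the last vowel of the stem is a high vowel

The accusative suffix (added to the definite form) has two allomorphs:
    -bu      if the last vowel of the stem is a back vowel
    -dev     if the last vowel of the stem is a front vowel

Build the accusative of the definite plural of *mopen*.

mopennahedev

Since the final consonant of *mopen* is /n/ (a nasal), it takes -nah, giving *mopennah*.
The plural form *mopennah* — last vowel /a/ (a non-high vowel) → -e → *mopennahe*.
The last vowel of the definite form *mopennahe* is /e/, which is a front vowel, so the accusative suffix is -dev, giving *mopennahedev*.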